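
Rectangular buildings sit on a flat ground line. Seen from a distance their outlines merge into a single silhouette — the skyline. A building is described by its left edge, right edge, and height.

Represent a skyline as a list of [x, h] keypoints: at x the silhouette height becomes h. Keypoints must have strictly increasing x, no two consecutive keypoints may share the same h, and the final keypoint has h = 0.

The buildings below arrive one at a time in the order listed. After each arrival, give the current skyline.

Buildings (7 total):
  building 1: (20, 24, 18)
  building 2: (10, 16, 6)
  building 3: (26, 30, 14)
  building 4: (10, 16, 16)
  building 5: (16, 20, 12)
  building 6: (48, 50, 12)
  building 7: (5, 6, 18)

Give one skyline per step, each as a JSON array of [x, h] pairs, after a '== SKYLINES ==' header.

== SKYLINES ==
[[20,18],[24,0]]
[[10,6],[16,0],[20,18],[24,0]]
[[10,6],[16,0],[20,18],[24,0],[26,14],[30,0]]
[[10,16],[16,0],[20,18],[24,0],[26,14],[30,0]]
[[10,16],[16,12],[20,18],[24,0],[26,14],[30,0]]
[[10,16],[16,12],[20,18],[24,0],[26,14],[30,0],[48,12],[50,0]]
[[5,18],[6,0],[10,16],[16,12],[20,18],[24,0],[26,14],[30,0],[48,12],[50,0]]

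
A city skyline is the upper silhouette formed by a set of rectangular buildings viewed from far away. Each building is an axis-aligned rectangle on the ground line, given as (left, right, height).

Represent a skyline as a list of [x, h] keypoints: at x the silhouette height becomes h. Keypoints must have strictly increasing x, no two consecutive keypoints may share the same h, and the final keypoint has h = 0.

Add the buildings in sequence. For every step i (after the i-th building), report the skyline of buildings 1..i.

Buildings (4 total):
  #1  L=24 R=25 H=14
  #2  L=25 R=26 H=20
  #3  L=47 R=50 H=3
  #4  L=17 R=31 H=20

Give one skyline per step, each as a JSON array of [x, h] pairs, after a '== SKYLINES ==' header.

== SKYLINES ==
[[24,14],[25,0]]
[[24,14],[25,20],[26,0]]
[[24,14],[25,20],[26,0],[47,3],[50,0]]
[[17,20],[31,0],[47,3],[50,0]]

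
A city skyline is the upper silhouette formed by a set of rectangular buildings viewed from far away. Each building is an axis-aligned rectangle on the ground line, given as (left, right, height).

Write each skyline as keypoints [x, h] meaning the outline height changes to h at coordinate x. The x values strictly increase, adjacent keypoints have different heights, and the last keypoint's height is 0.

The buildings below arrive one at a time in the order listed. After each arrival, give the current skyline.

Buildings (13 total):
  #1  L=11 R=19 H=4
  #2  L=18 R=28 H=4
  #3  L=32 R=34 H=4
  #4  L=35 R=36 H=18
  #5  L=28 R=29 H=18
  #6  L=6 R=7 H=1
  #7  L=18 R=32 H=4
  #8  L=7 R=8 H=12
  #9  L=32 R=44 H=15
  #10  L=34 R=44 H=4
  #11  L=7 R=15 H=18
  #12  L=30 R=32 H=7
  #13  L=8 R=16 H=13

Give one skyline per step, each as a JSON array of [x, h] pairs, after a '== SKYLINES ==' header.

== SKYLINES ==
[[11,4],[19,0]]
[[11,4],[28,0]]
[[11,4],[28,0],[32,4],[34,0]]
[[11,4],[28,0],[32,4],[34,0],[35,18],[36,0]]
[[11,4],[28,18],[29,0],[32,4],[34,0],[35,18],[36,0]]
[[6,1],[7,0],[11,4],[28,18],[29,0],[32,4],[34,0],[35,18],[36,0]]
[[6,1],[7,0],[11,4],[28,18],[29,4],[34,0],[35,18],[36,0]]
[[6,1],[7,12],[8,0],[11,4],[28,18],[29,4],[34,0],[35,18],[36,0]]
[[6,1],[7,12],[8,0],[11,4],[28,18],[29,4],[32,15],[35,18],[36,15],[44,0]]
[[6,1],[7,12],[8,0],[11,4],[28,18],[29,4],[32,15],[35,18],[36,15],[44,0]]
[[6,1],[7,18],[15,4],[28,18],[29,4],[32,15],[35,18],[36,15],[44,0]]
[[6,1],[7,18],[15,4],[28,18],[29,4],[30,7],[32,15],[35,18],[36,15],[44,0]]
[[6,1],[7,18],[15,13],[16,4],[28,18],[29,4],[30,7],[32,15],[35,18],[36,15],[44,0]]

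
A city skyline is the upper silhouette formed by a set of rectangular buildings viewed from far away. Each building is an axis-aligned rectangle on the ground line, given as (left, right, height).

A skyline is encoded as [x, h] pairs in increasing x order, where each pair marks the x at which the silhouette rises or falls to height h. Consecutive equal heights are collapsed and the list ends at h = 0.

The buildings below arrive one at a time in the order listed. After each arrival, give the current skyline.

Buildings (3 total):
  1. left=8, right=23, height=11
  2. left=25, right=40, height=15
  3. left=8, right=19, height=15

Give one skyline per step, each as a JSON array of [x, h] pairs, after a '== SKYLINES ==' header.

== SKYLINES ==
[[8,11],[23,0]]
[[8,11],[23,0],[25,15],[40,0]]
[[8,15],[19,11],[23,0],[25,15],[40,0]]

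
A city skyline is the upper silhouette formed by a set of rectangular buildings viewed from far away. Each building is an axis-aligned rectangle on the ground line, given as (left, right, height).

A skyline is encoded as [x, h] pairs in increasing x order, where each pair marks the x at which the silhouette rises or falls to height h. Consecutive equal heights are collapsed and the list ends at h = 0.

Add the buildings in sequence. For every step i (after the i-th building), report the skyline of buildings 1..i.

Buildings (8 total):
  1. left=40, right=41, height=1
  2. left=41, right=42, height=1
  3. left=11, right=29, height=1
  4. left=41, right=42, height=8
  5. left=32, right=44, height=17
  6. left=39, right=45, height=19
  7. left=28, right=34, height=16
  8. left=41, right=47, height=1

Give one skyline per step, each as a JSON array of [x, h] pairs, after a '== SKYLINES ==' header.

== SKYLINES ==
[[40,1],[41,0]]
[[40,1],[42,0]]
[[11,1],[29,0],[40,1],[42,0]]
[[11,1],[29,0],[40,1],[41,8],[42,0]]
[[11,1],[29,0],[32,17],[44,0]]
[[11,1],[29,0],[32,17],[39,19],[45,0]]
[[11,1],[28,16],[32,17],[39,19],[45,0]]
[[11,1],[28,16],[32,17],[39,19],[45,1],[47,0]]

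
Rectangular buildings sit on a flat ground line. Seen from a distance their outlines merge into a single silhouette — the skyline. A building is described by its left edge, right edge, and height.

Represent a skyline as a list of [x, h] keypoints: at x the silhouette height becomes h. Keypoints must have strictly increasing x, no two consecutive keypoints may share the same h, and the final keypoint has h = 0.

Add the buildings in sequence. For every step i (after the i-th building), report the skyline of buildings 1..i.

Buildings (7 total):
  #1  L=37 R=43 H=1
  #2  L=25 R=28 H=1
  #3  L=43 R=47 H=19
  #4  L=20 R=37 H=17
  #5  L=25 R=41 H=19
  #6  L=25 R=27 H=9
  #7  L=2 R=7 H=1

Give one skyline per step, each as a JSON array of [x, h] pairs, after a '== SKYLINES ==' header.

== SKYLINES ==
[[37,1],[43,0]]
[[25,1],[28,0],[37,1],[43,0]]
[[25,1],[28,0],[37,1],[43,19],[47,0]]
[[20,17],[37,1],[43,19],[47,0]]
[[20,17],[25,19],[41,1],[43,19],[47,0]]
[[20,17],[25,19],[41,1],[43,19],[47,0]]
[[2,1],[7,0],[20,17],[25,19],[41,1],[43,19],[47,0]]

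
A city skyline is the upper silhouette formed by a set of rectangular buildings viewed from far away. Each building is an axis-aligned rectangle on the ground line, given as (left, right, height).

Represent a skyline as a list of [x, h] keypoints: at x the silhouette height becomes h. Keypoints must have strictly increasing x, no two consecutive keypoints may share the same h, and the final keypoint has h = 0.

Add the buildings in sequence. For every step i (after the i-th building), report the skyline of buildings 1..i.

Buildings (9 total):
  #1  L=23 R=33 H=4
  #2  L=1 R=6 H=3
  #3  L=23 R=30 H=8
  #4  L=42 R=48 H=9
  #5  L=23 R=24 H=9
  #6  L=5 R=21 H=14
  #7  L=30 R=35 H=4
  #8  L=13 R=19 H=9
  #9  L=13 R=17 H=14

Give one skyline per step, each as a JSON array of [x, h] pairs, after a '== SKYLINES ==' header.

== SKYLINES ==
[[23,4],[33,0]]
[[1,3],[6,0],[23,4],[33,0]]
[[1,3],[6,0],[23,8],[30,4],[33,0]]
[[1,3],[6,0],[23,8],[30,4],[33,0],[42,9],[48,0]]
[[1,3],[6,0],[23,9],[24,8],[30,4],[33,0],[42,9],[48,0]]
[[1,3],[5,14],[21,0],[23,9],[24,8],[30,4],[33,0],[42,9],[48,0]]
[[1,3],[5,14],[21,0],[23,9],[24,8],[30,4],[35,0],[42,9],[48,0]]
[[1,3],[5,14],[21,0],[23,9],[24,8],[30,4],[35,0],[42,9],[48,0]]
[[1,3],[5,14],[21,0],[23,9],[24,8],[30,4],[35,0],[42,9],[48,0]]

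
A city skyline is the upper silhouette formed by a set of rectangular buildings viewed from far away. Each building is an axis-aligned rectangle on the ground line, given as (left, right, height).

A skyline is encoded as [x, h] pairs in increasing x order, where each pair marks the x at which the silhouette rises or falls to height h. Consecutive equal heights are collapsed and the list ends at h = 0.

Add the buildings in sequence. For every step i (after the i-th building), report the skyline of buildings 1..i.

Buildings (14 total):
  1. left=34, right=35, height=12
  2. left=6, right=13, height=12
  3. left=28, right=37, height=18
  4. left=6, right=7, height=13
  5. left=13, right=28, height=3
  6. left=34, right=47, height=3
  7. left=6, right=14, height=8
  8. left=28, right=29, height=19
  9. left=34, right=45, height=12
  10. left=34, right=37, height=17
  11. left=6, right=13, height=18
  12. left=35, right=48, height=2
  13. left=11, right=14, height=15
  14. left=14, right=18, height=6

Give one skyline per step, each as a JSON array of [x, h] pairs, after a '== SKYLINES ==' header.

== SKYLINES ==
[[34,12],[35,0]]
[[6,12],[13,0],[34,12],[35,0]]
[[6,12],[13,0],[28,18],[37,0]]
[[6,13],[7,12],[13,0],[28,18],[37,0]]
[[6,13],[7,12],[13,3],[28,18],[37,0]]
[[6,13],[7,12],[13,3],[28,18],[37,3],[47,0]]
[[6,13],[7,12],[13,8],[14,3],[28,18],[37,3],[47,0]]
[[6,13],[7,12],[13,8],[14,3],[28,19],[29,18],[37,3],[47,0]]
[[6,13],[7,12],[13,8],[14,3],[28,19],[29,18],[37,12],[45,3],[47,0]]
[[6,13],[7,12],[13,8],[14,3],[28,19],[29,18],[37,12],[45,3],[47,0]]
[[6,18],[13,8],[14,3],[28,19],[29,18],[37,12],[45,3],[47,0]]
[[6,18],[13,8],[14,3],[28,19],[29,18],[37,12],[45,3],[47,2],[48,0]]
[[6,18],[13,15],[14,3],[28,19],[29,18],[37,12],[45,3],[47,2],[48,0]]
[[6,18],[13,15],[14,6],[18,3],[28,19],[29,18],[37,12],[45,3],[47,2],[48,0]]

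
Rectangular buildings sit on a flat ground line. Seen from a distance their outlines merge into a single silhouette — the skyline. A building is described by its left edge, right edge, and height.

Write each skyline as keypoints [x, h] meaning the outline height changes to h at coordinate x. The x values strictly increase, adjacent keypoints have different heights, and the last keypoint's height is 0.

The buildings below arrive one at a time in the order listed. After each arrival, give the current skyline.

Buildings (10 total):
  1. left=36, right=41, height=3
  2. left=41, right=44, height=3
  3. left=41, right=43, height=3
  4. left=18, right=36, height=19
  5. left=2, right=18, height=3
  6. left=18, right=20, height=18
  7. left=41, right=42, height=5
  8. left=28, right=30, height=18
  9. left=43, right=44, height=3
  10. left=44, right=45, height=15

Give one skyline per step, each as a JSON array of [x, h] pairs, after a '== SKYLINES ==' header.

== SKYLINES ==
[[36,3],[41,0]]
[[36,3],[44,0]]
[[36,3],[44,0]]
[[18,19],[36,3],[44,0]]
[[2,3],[18,19],[36,3],[44,0]]
[[2,3],[18,19],[36,3],[44,0]]
[[2,3],[18,19],[36,3],[41,5],[42,3],[44,0]]
[[2,3],[18,19],[36,3],[41,5],[42,3],[44,0]]
[[2,3],[18,19],[36,3],[41,5],[42,3],[44,0]]
[[2,3],[18,19],[36,3],[41,5],[42,3],[44,15],[45,0]]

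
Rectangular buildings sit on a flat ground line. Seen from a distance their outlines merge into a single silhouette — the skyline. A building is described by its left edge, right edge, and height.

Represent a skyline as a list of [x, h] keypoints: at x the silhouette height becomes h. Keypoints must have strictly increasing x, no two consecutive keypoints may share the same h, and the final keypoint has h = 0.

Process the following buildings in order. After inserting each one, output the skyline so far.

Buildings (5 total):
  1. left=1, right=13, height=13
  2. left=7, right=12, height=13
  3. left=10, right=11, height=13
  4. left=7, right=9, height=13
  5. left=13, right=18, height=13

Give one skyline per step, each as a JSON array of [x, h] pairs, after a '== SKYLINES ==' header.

== SKYLINES ==
[[1,13],[13,0]]
[[1,13],[13,0]]
[[1,13],[13,0]]
[[1,13],[13,0]]
[[1,13],[18,0]]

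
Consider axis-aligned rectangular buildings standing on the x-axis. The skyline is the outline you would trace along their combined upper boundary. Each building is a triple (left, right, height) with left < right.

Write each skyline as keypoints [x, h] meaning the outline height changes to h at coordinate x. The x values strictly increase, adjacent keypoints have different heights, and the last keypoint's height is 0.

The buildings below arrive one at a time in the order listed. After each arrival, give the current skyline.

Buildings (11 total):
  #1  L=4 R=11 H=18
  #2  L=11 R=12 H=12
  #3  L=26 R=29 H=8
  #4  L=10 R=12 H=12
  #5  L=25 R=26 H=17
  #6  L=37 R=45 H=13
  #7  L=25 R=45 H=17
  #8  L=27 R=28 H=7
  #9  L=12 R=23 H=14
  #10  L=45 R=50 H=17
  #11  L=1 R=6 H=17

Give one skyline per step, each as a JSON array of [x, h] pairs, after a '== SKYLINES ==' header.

== SKYLINES ==
[[4,18],[11,0]]
[[4,18],[11,12],[12,0]]
[[4,18],[11,12],[12,0],[26,8],[29,0]]
[[4,18],[11,12],[12,0],[26,8],[29,0]]
[[4,18],[11,12],[12,0],[25,17],[26,8],[29,0]]
[[4,18],[11,12],[12,0],[25,17],[26,8],[29,0],[37,13],[45,0]]
[[4,18],[11,12],[12,0],[25,17],[45,0]]
[[4,18],[11,12],[12,0],[25,17],[45,0]]
[[4,18],[11,12],[12,14],[23,0],[25,17],[45,0]]
[[4,18],[11,12],[12,14],[23,0],[25,17],[50,0]]
[[1,17],[4,18],[11,12],[12,14],[23,0],[25,17],[50,0]]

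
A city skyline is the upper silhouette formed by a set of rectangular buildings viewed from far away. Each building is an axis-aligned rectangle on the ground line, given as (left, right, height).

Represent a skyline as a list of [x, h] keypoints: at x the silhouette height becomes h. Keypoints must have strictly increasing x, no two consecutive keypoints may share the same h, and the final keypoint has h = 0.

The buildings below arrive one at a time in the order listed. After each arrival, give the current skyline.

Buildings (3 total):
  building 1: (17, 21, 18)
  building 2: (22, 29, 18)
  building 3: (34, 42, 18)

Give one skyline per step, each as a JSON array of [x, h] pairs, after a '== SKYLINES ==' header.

== SKYLINES ==
[[17,18],[21,0]]
[[17,18],[21,0],[22,18],[29,0]]
[[17,18],[21,0],[22,18],[29,0],[34,18],[42,0]]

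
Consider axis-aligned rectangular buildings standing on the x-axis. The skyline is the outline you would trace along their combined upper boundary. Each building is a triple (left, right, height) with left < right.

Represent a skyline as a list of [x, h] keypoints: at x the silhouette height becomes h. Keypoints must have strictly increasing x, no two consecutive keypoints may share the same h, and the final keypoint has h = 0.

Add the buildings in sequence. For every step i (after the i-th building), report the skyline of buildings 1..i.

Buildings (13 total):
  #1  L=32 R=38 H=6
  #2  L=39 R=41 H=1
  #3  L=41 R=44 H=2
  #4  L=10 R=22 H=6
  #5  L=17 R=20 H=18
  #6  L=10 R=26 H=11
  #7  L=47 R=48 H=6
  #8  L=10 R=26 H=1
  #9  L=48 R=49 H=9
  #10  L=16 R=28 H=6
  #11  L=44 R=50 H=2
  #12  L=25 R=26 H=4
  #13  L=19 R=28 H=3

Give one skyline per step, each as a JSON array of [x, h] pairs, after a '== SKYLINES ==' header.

== SKYLINES ==
[[32,6],[38,0]]
[[32,6],[38,0],[39,1],[41,0]]
[[32,6],[38,0],[39,1],[41,2],[44,0]]
[[10,6],[22,0],[32,6],[38,0],[39,1],[41,2],[44,0]]
[[10,6],[17,18],[20,6],[22,0],[32,6],[38,0],[39,1],[41,2],[44,0]]
[[10,11],[17,18],[20,11],[26,0],[32,6],[38,0],[39,1],[41,2],[44,0]]
[[10,11],[17,18],[20,11],[26,0],[32,6],[38,0],[39,1],[41,2],[44,0],[47,6],[48,0]]
[[10,11],[17,18],[20,11],[26,0],[32,6],[38,0],[39,1],[41,2],[44,0],[47,6],[48,0]]
[[10,11],[17,18],[20,11],[26,0],[32,6],[38,0],[39,1],[41,2],[44,0],[47,6],[48,9],[49,0]]
[[10,11],[17,18],[20,11],[26,6],[28,0],[32,6],[38,0],[39,1],[41,2],[44,0],[47,6],[48,9],[49,0]]
[[10,11],[17,18],[20,11],[26,6],[28,0],[32,6],[38,0],[39,1],[41,2],[47,6],[48,9],[49,2],[50,0]]
[[10,11],[17,18],[20,11],[26,6],[28,0],[32,6],[38,0],[39,1],[41,2],[47,6],[48,9],[49,2],[50,0]]
[[10,11],[17,18],[20,11],[26,6],[28,0],[32,6],[38,0],[39,1],[41,2],[47,6],[48,9],[49,2],[50,0]]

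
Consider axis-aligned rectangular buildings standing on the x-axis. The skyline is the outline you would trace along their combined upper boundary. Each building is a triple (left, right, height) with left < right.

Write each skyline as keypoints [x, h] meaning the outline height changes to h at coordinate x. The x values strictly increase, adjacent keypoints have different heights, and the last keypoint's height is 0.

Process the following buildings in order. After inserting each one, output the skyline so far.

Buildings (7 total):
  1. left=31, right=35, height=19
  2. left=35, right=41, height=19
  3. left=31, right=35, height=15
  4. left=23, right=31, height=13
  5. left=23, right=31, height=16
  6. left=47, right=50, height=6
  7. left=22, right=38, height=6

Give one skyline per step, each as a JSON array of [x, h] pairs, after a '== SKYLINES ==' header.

== SKYLINES ==
[[31,19],[35,0]]
[[31,19],[41,0]]
[[31,19],[41,0]]
[[23,13],[31,19],[41,0]]
[[23,16],[31,19],[41,0]]
[[23,16],[31,19],[41,0],[47,6],[50,0]]
[[22,6],[23,16],[31,19],[41,0],[47,6],[50,0]]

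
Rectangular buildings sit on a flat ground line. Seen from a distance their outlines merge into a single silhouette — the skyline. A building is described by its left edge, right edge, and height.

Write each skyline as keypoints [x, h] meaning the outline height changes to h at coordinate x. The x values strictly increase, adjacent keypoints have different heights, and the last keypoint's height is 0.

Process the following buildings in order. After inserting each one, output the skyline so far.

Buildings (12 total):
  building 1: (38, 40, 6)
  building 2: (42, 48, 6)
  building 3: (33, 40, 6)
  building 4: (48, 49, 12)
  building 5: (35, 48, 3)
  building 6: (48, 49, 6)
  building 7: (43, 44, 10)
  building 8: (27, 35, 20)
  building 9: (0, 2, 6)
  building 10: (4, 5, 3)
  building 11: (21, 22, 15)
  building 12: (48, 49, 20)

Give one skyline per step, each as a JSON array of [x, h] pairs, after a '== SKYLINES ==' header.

== SKYLINES ==
[[38,6],[40,0]]
[[38,6],[40,0],[42,6],[48,0]]
[[33,6],[40,0],[42,6],[48,0]]
[[33,6],[40,0],[42,6],[48,12],[49,0]]
[[33,6],[40,3],[42,6],[48,12],[49,0]]
[[33,6],[40,3],[42,6],[48,12],[49,0]]
[[33,6],[40,3],[42,6],[43,10],[44,6],[48,12],[49,0]]
[[27,20],[35,6],[40,3],[42,6],[43,10],[44,6],[48,12],[49,0]]
[[0,6],[2,0],[27,20],[35,6],[40,3],[42,6],[43,10],[44,6],[48,12],[49,0]]
[[0,6],[2,0],[4,3],[5,0],[27,20],[35,6],[40,3],[42,6],[43,10],[44,6],[48,12],[49,0]]
[[0,6],[2,0],[4,3],[5,0],[21,15],[22,0],[27,20],[35,6],[40,3],[42,6],[43,10],[44,6],[48,12],[49,0]]
[[0,6],[2,0],[4,3],[5,0],[21,15],[22,0],[27,20],[35,6],[40,3],[42,6],[43,10],[44,6],[48,20],[49,0]]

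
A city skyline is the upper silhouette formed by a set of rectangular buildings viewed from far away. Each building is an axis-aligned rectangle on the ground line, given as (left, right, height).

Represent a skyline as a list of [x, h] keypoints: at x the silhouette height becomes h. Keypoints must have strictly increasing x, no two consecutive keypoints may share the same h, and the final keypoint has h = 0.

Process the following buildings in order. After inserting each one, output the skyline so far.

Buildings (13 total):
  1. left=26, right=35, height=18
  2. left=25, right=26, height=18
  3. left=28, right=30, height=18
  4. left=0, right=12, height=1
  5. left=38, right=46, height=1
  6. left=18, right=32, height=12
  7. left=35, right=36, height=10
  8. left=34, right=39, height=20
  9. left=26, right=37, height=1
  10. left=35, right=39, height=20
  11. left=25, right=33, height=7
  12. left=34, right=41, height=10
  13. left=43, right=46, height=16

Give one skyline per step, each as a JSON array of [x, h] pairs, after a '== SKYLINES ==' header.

== SKYLINES ==
[[26,18],[35,0]]
[[25,18],[35,0]]
[[25,18],[35,0]]
[[0,1],[12,0],[25,18],[35,0]]
[[0,1],[12,0],[25,18],[35,0],[38,1],[46,0]]
[[0,1],[12,0],[18,12],[25,18],[35,0],[38,1],[46,0]]
[[0,1],[12,0],[18,12],[25,18],[35,10],[36,0],[38,1],[46,0]]
[[0,1],[12,0],[18,12],[25,18],[34,20],[39,1],[46,0]]
[[0,1],[12,0],[18,12],[25,18],[34,20],[39,1],[46,0]]
[[0,1],[12,0],[18,12],[25,18],[34,20],[39,1],[46,0]]
[[0,1],[12,0],[18,12],[25,18],[34,20],[39,1],[46,0]]
[[0,1],[12,0],[18,12],[25,18],[34,20],[39,10],[41,1],[46,0]]
[[0,1],[12,0],[18,12],[25,18],[34,20],[39,10],[41,1],[43,16],[46,0]]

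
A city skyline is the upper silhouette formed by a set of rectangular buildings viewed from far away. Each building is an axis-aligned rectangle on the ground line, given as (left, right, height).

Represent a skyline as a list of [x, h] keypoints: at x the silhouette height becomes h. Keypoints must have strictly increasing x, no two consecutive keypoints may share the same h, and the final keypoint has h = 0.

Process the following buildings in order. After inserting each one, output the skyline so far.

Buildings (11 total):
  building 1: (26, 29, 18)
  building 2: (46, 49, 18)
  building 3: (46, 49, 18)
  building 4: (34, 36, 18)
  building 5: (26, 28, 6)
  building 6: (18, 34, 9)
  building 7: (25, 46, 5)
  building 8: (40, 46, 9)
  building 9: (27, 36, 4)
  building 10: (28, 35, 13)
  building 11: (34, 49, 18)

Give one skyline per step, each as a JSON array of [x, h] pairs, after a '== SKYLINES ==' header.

== SKYLINES ==
[[26,18],[29,0]]
[[26,18],[29,0],[46,18],[49,0]]
[[26,18],[29,0],[46,18],[49,0]]
[[26,18],[29,0],[34,18],[36,0],[46,18],[49,0]]
[[26,18],[29,0],[34,18],[36,0],[46,18],[49,0]]
[[18,9],[26,18],[29,9],[34,18],[36,0],[46,18],[49,0]]
[[18,9],[26,18],[29,9],[34,18],[36,5],[46,18],[49,0]]
[[18,9],[26,18],[29,9],[34,18],[36,5],[40,9],[46,18],[49,0]]
[[18,9],[26,18],[29,9],[34,18],[36,5],[40,9],[46,18],[49,0]]
[[18,9],[26,18],[29,13],[34,18],[36,5],[40,9],[46,18],[49,0]]
[[18,9],[26,18],[29,13],[34,18],[49,0]]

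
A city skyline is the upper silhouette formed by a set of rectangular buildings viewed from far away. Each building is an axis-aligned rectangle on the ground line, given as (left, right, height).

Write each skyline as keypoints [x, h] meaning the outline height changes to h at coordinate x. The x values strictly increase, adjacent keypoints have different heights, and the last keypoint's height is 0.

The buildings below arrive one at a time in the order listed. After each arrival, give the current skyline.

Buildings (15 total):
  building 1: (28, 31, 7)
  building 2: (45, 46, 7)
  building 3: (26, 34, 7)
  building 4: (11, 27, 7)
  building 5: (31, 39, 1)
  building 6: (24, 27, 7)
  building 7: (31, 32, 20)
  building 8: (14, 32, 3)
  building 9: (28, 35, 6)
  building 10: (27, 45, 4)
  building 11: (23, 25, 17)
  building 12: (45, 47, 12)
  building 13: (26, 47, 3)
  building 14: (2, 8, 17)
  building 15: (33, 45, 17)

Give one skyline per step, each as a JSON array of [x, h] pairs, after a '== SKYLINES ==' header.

== SKYLINES ==
[[28,7],[31,0]]
[[28,7],[31,0],[45,7],[46,0]]
[[26,7],[34,0],[45,7],[46,0]]
[[11,7],[34,0],[45,7],[46,0]]
[[11,7],[34,1],[39,0],[45,7],[46,0]]
[[11,7],[34,1],[39,0],[45,7],[46,0]]
[[11,7],[31,20],[32,7],[34,1],[39,0],[45,7],[46,0]]
[[11,7],[31,20],[32,7],[34,1],[39,0],[45,7],[46,0]]
[[11,7],[31,20],[32,7],[34,6],[35,1],[39,0],[45,7],[46,0]]
[[11,7],[31,20],[32,7],[34,6],[35,4],[45,7],[46,0]]
[[11,7],[23,17],[25,7],[31,20],[32,7],[34,6],[35,4],[45,7],[46,0]]
[[11,7],[23,17],[25,7],[31,20],[32,7],[34,6],[35,4],[45,12],[47,0]]
[[11,7],[23,17],[25,7],[31,20],[32,7],[34,6],[35,4],[45,12],[47,0]]
[[2,17],[8,0],[11,7],[23,17],[25,7],[31,20],[32,7],[34,6],[35,4],[45,12],[47,0]]
[[2,17],[8,0],[11,7],[23,17],[25,7],[31,20],[32,7],[33,17],[45,12],[47,0]]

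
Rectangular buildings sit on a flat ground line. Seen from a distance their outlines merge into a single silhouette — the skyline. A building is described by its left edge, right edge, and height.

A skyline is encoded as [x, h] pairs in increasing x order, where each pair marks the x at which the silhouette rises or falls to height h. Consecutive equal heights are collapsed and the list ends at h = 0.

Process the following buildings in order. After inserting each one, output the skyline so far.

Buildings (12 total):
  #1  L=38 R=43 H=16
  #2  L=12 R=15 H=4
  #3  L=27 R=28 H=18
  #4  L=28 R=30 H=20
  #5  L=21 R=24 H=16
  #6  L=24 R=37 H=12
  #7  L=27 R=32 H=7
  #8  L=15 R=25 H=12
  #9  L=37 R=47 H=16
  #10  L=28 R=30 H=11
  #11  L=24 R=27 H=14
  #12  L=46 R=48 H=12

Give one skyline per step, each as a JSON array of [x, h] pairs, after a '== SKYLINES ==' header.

== SKYLINES ==
[[38,16],[43,0]]
[[12,4],[15,0],[38,16],[43,0]]
[[12,4],[15,0],[27,18],[28,0],[38,16],[43,0]]
[[12,4],[15,0],[27,18],[28,20],[30,0],[38,16],[43,0]]
[[12,4],[15,0],[21,16],[24,0],[27,18],[28,20],[30,0],[38,16],[43,0]]
[[12,4],[15,0],[21,16],[24,12],[27,18],[28,20],[30,12],[37,0],[38,16],[43,0]]
[[12,4],[15,0],[21,16],[24,12],[27,18],[28,20],[30,12],[37,0],[38,16],[43,0]]
[[12,4],[15,12],[21,16],[24,12],[27,18],[28,20],[30,12],[37,0],[38,16],[43,0]]
[[12,4],[15,12],[21,16],[24,12],[27,18],[28,20],[30,12],[37,16],[47,0]]
[[12,4],[15,12],[21,16],[24,12],[27,18],[28,20],[30,12],[37,16],[47,0]]
[[12,4],[15,12],[21,16],[24,14],[27,18],[28,20],[30,12],[37,16],[47,0]]
[[12,4],[15,12],[21,16],[24,14],[27,18],[28,20],[30,12],[37,16],[47,12],[48,0]]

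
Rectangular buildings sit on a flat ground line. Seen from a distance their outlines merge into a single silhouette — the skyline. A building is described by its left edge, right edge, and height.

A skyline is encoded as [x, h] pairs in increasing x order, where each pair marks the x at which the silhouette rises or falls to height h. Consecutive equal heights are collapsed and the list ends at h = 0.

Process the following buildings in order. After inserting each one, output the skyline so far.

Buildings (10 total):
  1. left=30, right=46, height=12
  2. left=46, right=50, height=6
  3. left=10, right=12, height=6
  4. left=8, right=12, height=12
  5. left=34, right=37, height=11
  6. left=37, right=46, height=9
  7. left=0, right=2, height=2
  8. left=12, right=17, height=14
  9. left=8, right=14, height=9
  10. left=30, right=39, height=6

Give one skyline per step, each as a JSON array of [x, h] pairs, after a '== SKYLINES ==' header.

== SKYLINES ==
[[30,12],[46,0]]
[[30,12],[46,6],[50,0]]
[[10,6],[12,0],[30,12],[46,6],[50,0]]
[[8,12],[12,0],[30,12],[46,6],[50,0]]
[[8,12],[12,0],[30,12],[46,6],[50,0]]
[[8,12],[12,0],[30,12],[46,6],[50,0]]
[[0,2],[2,0],[8,12],[12,0],[30,12],[46,6],[50,0]]
[[0,2],[2,0],[8,12],[12,14],[17,0],[30,12],[46,6],[50,0]]
[[0,2],[2,0],[8,12],[12,14],[17,0],[30,12],[46,6],[50,0]]
[[0,2],[2,0],[8,12],[12,14],[17,0],[30,12],[46,6],[50,0]]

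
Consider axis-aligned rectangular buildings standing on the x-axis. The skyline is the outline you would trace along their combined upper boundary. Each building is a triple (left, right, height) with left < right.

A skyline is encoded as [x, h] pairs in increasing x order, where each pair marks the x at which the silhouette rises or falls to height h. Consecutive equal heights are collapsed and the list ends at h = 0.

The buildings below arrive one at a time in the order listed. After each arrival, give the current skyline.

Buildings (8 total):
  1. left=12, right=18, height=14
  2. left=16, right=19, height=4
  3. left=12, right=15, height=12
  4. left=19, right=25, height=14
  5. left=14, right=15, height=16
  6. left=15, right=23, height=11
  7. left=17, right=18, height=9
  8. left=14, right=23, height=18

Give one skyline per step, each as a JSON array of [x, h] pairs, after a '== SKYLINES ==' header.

== SKYLINES ==
[[12,14],[18,0]]
[[12,14],[18,4],[19,0]]
[[12,14],[18,4],[19,0]]
[[12,14],[18,4],[19,14],[25,0]]
[[12,14],[14,16],[15,14],[18,4],[19,14],[25,0]]
[[12,14],[14,16],[15,14],[18,11],[19,14],[25,0]]
[[12,14],[14,16],[15,14],[18,11],[19,14],[25,0]]
[[12,14],[14,18],[23,14],[25,0]]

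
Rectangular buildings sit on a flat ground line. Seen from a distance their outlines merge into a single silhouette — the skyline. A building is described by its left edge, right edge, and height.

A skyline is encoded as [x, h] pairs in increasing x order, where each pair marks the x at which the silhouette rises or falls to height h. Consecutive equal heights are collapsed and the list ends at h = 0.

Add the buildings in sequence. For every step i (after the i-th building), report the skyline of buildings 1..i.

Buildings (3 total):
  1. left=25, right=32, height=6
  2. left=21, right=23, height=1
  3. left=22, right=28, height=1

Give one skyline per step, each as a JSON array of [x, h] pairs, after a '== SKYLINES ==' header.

== SKYLINES ==
[[25,6],[32,0]]
[[21,1],[23,0],[25,6],[32,0]]
[[21,1],[25,6],[32,0]]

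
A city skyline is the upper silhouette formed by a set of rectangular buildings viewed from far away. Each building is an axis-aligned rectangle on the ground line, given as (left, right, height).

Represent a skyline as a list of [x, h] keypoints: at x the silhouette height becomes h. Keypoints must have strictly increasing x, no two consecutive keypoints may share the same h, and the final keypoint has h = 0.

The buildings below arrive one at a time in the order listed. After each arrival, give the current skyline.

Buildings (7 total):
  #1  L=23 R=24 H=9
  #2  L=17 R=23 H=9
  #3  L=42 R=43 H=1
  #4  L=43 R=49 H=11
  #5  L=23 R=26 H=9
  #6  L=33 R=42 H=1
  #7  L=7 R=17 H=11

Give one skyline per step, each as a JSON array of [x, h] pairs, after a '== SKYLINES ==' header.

== SKYLINES ==
[[23,9],[24,0]]
[[17,9],[24,0]]
[[17,9],[24,0],[42,1],[43,0]]
[[17,9],[24,0],[42,1],[43,11],[49,0]]
[[17,9],[26,0],[42,1],[43,11],[49,0]]
[[17,9],[26,0],[33,1],[43,11],[49,0]]
[[7,11],[17,9],[26,0],[33,1],[43,11],[49,0]]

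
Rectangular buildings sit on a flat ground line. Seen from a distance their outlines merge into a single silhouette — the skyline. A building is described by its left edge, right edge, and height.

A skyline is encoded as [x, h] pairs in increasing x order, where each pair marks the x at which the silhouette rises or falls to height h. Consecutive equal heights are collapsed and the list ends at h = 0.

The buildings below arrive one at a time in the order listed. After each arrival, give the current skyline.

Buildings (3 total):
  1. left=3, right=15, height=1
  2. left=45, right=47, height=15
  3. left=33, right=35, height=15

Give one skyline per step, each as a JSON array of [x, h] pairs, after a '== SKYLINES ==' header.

== SKYLINES ==
[[3,1],[15,0]]
[[3,1],[15,0],[45,15],[47,0]]
[[3,1],[15,0],[33,15],[35,0],[45,15],[47,0]]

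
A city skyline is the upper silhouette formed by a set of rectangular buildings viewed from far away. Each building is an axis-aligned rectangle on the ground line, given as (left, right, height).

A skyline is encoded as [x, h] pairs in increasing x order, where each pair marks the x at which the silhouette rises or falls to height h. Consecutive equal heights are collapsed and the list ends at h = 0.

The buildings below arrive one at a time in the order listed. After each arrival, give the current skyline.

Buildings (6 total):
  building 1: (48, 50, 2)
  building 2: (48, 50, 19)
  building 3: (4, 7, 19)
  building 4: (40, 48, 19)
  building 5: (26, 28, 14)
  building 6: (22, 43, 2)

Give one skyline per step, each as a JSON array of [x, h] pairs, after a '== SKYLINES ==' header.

== SKYLINES ==
[[48,2],[50,0]]
[[48,19],[50,0]]
[[4,19],[7,0],[48,19],[50,0]]
[[4,19],[7,0],[40,19],[50,0]]
[[4,19],[7,0],[26,14],[28,0],[40,19],[50,0]]
[[4,19],[7,0],[22,2],[26,14],[28,2],[40,19],[50,0]]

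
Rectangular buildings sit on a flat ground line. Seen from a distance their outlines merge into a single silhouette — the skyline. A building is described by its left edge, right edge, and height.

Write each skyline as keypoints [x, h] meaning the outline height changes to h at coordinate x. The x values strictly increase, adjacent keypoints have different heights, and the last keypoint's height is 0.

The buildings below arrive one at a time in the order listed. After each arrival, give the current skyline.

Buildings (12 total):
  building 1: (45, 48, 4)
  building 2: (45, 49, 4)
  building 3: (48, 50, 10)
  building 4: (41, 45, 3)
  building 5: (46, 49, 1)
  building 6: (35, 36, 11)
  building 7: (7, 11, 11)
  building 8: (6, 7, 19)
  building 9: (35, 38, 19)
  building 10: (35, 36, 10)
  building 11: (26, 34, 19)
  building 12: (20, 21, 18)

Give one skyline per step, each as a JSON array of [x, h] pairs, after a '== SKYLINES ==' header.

== SKYLINES ==
[[45,4],[48,0]]
[[45,4],[49,0]]
[[45,4],[48,10],[50,0]]
[[41,3],[45,4],[48,10],[50,0]]
[[41,3],[45,4],[48,10],[50,0]]
[[35,11],[36,0],[41,3],[45,4],[48,10],[50,0]]
[[7,11],[11,0],[35,11],[36,0],[41,3],[45,4],[48,10],[50,0]]
[[6,19],[7,11],[11,0],[35,11],[36,0],[41,3],[45,4],[48,10],[50,0]]
[[6,19],[7,11],[11,0],[35,19],[38,0],[41,3],[45,4],[48,10],[50,0]]
[[6,19],[7,11],[11,0],[35,19],[38,0],[41,3],[45,4],[48,10],[50,0]]
[[6,19],[7,11],[11,0],[26,19],[34,0],[35,19],[38,0],[41,3],[45,4],[48,10],[50,0]]
[[6,19],[7,11],[11,0],[20,18],[21,0],[26,19],[34,0],[35,19],[38,0],[41,3],[45,4],[48,10],[50,0]]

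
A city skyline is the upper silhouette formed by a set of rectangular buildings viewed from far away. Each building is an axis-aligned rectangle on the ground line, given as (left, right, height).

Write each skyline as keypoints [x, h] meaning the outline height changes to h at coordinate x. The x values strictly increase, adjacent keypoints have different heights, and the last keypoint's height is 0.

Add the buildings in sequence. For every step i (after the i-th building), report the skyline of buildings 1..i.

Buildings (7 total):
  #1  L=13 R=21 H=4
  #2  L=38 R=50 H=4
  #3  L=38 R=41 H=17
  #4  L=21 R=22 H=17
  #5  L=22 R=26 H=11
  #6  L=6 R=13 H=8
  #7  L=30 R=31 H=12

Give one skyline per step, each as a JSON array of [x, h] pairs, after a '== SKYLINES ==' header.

== SKYLINES ==
[[13,4],[21,0]]
[[13,4],[21,0],[38,4],[50,0]]
[[13,4],[21,0],[38,17],[41,4],[50,0]]
[[13,4],[21,17],[22,0],[38,17],[41,4],[50,0]]
[[13,4],[21,17],[22,11],[26,0],[38,17],[41,4],[50,0]]
[[6,8],[13,4],[21,17],[22,11],[26,0],[38,17],[41,4],[50,0]]
[[6,8],[13,4],[21,17],[22,11],[26,0],[30,12],[31,0],[38,17],[41,4],[50,0]]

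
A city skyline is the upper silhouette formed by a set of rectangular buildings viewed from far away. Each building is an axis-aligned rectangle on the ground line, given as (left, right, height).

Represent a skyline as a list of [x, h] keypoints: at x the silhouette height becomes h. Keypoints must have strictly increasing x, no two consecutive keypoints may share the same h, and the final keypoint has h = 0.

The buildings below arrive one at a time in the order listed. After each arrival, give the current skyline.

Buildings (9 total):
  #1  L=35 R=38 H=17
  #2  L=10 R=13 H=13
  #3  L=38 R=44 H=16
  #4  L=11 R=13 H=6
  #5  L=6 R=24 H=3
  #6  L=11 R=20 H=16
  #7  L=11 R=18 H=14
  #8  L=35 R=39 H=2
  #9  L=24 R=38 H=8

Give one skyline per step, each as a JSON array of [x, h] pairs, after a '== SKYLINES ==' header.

== SKYLINES ==
[[35,17],[38,0]]
[[10,13],[13,0],[35,17],[38,0]]
[[10,13],[13,0],[35,17],[38,16],[44,0]]
[[10,13],[13,0],[35,17],[38,16],[44,0]]
[[6,3],[10,13],[13,3],[24,0],[35,17],[38,16],[44,0]]
[[6,3],[10,13],[11,16],[20,3],[24,0],[35,17],[38,16],[44,0]]
[[6,3],[10,13],[11,16],[20,3],[24,0],[35,17],[38,16],[44,0]]
[[6,3],[10,13],[11,16],[20,3],[24,0],[35,17],[38,16],[44,0]]
[[6,3],[10,13],[11,16],[20,3],[24,8],[35,17],[38,16],[44,0]]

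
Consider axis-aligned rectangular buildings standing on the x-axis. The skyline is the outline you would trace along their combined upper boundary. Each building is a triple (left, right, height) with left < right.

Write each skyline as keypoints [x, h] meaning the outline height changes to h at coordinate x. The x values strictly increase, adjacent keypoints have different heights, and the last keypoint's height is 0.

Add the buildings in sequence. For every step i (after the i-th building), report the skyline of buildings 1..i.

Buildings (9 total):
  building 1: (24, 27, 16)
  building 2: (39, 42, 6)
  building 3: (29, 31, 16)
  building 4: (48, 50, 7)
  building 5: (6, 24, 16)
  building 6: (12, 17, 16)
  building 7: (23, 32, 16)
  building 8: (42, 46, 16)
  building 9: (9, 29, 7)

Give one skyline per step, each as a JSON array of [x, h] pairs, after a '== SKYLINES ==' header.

== SKYLINES ==
[[24,16],[27,0]]
[[24,16],[27,0],[39,6],[42,0]]
[[24,16],[27,0],[29,16],[31,0],[39,6],[42,0]]
[[24,16],[27,0],[29,16],[31,0],[39,6],[42,0],[48,7],[50,0]]
[[6,16],[27,0],[29,16],[31,0],[39,6],[42,0],[48,7],[50,0]]
[[6,16],[27,0],[29,16],[31,0],[39,6],[42,0],[48,7],[50,0]]
[[6,16],[32,0],[39,6],[42,0],[48,7],[50,0]]
[[6,16],[32,0],[39,6],[42,16],[46,0],[48,7],[50,0]]
[[6,16],[32,0],[39,6],[42,16],[46,0],[48,7],[50,0]]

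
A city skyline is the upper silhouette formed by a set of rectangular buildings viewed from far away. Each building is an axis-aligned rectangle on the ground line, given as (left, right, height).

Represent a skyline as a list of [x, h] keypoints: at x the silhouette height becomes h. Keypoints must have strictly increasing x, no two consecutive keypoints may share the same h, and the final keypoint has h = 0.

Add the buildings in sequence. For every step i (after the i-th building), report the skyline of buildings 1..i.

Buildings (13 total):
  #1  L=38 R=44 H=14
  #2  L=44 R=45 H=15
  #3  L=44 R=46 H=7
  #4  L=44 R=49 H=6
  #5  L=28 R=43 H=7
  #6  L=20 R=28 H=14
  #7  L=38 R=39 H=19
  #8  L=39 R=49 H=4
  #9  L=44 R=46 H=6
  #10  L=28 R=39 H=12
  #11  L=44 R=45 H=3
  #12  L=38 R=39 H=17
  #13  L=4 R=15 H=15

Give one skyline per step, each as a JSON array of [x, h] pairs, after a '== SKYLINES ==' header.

== SKYLINES ==
[[38,14],[44,0]]
[[38,14],[44,15],[45,0]]
[[38,14],[44,15],[45,7],[46,0]]
[[38,14],[44,15],[45,7],[46,6],[49,0]]
[[28,7],[38,14],[44,15],[45,7],[46,6],[49,0]]
[[20,14],[28,7],[38,14],[44,15],[45,7],[46,6],[49,0]]
[[20,14],[28,7],[38,19],[39,14],[44,15],[45,7],[46,6],[49,0]]
[[20,14],[28,7],[38,19],[39,14],[44,15],[45,7],[46,6],[49,0]]
[[20,14],[28,7],[38,19],[39,14],[44,15],[45,7],[46,6],[49,0]]
[[20,14],[28,12],[38,19],[39,14],[44,15],[45,7],[46,6],[49,0]]
[[20,14],[28,12],[38,19],[39,14],[44,15],[45,7],[46,6],[49,0]]
[[20,14],[28,12],[38,19],[39,14],[44,15],[45,7],[46,6],[49,0]]
[[4,15],[15,0],[20,14],[28,12],[38,19],[39,14],[44,15],[45,7],[46,6],[49,0]]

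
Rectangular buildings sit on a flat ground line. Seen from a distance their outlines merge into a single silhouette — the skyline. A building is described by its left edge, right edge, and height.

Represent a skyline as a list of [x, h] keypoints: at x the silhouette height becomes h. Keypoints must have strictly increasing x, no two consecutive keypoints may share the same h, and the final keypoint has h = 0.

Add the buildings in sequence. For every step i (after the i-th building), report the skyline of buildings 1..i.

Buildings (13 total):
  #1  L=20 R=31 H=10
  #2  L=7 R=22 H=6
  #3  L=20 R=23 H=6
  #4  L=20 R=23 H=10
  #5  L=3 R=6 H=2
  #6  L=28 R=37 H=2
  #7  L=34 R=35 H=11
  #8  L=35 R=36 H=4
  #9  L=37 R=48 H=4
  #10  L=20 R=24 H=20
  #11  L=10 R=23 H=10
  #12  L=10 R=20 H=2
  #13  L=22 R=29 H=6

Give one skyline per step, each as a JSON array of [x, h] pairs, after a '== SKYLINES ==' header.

== SKYLINES ==
[[20,10],[31,0]]
[[7,6],[20,10],[31,0]]
[[7,6],[20,10],[31,0]]
[[7,6],[20,10],[31,0]]
[[3,2],[6,0],[7,6],[20,10],[31,0]]
[[3,2],[6,0],[7,6],[20,10],[31,2],[37,0]]
[[3,2],[6,0],[7,6],[20,10],[31,2],[34,11],[35,2],[37,0]]
[[3,2],[6,0],[7,6],[20,10],[31,2],[34,11],[35,4],[36,2],[37,0]]
[[3,2],[6,0],[7,6],[20,10],[31,2],[34,11],[35,4],[36,2],[37,4],[48,0]]
[[3,2],[6,0],[7,6],[20,20],[24,10],[31,2],[34,11],[35,4],[36,2],[37,4],[48,0]]
[[3,2],[6,0],[7,6],[10,10],[20,20],[24,10],[31,2],[34,11],[35,4],[36,2],[37,4],[48,0]]
[[3,2],[6,0],[7,6],[10,10],[20,20],[24,10],[31,2],[34,11],[35,4],[36,2],[37,4],[48,0]]
[[3,2],[6,0],[7,6],[10,10],[20,20],[24,10],[31,2],[34,11],[35,4],[36,2],[37,4],[48,0]]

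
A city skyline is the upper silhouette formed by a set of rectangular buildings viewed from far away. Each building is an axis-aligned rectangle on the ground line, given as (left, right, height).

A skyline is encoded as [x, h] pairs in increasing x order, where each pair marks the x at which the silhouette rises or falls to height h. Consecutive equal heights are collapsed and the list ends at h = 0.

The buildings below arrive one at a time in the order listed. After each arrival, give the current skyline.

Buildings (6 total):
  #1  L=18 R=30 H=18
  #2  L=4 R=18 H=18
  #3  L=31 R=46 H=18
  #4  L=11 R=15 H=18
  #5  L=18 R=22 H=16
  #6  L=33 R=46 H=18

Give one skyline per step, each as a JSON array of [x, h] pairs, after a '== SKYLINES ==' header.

== SKYLINES ==
[[18,18],[30,0]]
[[4,18],[30,0]]
[[4,18],[30,0],[31,18],[46,0]]
[[4,18],[30,0],[31,18],[46,0]]
[[4,18],[30,0],[31,18],[46,0]]
[[4,18],[30,0],[31,18],[46,0]]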